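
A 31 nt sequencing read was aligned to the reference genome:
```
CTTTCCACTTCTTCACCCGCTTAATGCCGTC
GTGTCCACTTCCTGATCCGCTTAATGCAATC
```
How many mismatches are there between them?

7

Mismatches (1-based): site 1: C→G; site 3: T→G; site 12: T→C; site 14: C→G; site 16: C→T; site 28: C→A; site 29: G→A.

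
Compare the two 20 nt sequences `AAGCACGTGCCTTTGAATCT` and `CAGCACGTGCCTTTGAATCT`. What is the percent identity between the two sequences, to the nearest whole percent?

95%

Mismatch at position 1 (1-based): 1 of 20.
Identical positions: 19/20 = 95% → 95%.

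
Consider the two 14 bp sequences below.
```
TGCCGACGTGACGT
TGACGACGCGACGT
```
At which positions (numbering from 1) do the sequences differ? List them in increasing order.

3, 9

Differences at position 3 (C→A), position 9 (T→C).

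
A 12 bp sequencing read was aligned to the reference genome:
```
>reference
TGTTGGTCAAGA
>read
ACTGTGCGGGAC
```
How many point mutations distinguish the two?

Comparing position by position, 10 positions differ: 1 (T/A), 2 (G/C), 4 (T/G), 5 (G/T), 7 (T/C), 8 (C/G), 9 (A/G), 10 (A/G), 11 (G/A), 12 (A/C).

10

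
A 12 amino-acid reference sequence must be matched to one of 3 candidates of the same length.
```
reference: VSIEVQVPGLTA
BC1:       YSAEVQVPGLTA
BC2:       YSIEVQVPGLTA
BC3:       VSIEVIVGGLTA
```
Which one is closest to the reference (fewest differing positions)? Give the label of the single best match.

BC2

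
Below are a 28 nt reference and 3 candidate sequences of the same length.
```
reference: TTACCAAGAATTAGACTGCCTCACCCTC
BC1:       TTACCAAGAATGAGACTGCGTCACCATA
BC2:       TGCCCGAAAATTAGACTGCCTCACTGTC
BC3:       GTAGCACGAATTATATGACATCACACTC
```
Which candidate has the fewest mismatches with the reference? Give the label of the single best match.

BC1

Hamming distances to reference — BC1: 4; BC2: 6; BC3: 9.
Smallest is BC1 with 4 mismatches.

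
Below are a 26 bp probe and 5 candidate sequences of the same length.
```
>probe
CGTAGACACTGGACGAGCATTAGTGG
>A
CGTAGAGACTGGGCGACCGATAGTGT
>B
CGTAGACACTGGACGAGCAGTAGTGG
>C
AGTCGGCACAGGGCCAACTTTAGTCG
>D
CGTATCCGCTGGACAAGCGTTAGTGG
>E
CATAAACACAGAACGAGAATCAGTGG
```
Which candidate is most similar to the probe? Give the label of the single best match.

B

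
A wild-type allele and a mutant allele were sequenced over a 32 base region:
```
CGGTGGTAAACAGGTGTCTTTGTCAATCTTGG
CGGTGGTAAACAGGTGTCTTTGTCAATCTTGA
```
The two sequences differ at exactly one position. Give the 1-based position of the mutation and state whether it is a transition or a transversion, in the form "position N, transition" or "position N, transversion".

The sequences differ only at position 32: G→A (purine→purine), a transition.

position 32, transition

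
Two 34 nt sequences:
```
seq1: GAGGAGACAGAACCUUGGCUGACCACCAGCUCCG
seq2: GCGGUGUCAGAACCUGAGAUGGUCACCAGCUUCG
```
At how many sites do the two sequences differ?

Comparing position by position, 9 sites differ: 2 (A/C), 5 (A/U), 7 (A/U), 16 (U/G), 17 (G/A), 19 (C/A), 22 (A/G), 23 (C/U), 32 (C/U).

9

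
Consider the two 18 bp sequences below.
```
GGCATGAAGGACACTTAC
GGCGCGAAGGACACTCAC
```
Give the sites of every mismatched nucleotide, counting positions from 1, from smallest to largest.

4, 5, 16

Scanning 1-based: 4: A/G; 5: T/C; 16: T/C.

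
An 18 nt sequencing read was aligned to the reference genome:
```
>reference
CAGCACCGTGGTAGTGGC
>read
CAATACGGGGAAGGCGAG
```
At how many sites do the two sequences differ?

10

Comparing position by position, 10 sites differ: 3 (G/A), 4 (C/T), 7 (C/G), 9 (T/G), 11 (G/A), 12 (T/A), 13 (A/G), 15 (T/C), 17 (G/A), 18 (C/G).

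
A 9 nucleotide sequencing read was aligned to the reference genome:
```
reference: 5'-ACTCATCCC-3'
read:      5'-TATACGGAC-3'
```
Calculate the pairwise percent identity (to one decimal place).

22.2%

7 positions differ (1, 2, 4, 5, 6, 7, 8), so 2 of 9 match: 2/9 = 22.22%.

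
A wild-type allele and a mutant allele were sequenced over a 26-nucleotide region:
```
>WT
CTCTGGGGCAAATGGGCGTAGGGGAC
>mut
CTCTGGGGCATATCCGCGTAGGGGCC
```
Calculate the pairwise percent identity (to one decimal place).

4 positions differ (11, 14, 15, 25), so 22 of 26 match: 22/26 = 84.62%.

84.6%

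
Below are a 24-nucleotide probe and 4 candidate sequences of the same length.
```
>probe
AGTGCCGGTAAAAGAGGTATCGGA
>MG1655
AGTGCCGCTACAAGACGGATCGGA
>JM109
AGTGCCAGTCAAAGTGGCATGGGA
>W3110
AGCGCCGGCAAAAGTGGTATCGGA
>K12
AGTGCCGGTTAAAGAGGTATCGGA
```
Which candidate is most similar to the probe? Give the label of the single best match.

MG1655 differs at 4 sites; JM109 differs at 5 sites; W3110 differs at 3 sites; K12 differs at 1 site. The closest is K12.

K12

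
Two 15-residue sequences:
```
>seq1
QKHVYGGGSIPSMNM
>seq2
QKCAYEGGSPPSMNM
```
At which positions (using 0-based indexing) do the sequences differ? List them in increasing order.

2, 3, 5, 9

Scanning 0-based: 2: H/C; 3: V/A; 5: G/E; 9: I/P.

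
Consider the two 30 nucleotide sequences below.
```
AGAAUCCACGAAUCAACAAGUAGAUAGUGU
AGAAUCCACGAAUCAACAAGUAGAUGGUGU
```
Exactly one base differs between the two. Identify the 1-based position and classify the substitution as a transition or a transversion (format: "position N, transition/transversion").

Position 26 changes A→G. A is a purine and G is a purine, so this is a transition.

position 26, transition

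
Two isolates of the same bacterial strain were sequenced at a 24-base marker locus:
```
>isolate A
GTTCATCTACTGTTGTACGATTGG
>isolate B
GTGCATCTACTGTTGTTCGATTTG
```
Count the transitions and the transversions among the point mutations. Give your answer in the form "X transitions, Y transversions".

Mismatches (1-based):
site 3: T→G (pyrimidine→purine, transversion)
site 17: A→T (purine→pyrimidine, transversion)
site 23: G→T (purine→pyrimidine, transversion)

0 transitions, 3 transversions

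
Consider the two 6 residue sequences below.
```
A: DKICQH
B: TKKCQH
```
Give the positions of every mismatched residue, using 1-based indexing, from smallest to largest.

1, 3

Differences at position 1 (D→T), position 3 (I→K).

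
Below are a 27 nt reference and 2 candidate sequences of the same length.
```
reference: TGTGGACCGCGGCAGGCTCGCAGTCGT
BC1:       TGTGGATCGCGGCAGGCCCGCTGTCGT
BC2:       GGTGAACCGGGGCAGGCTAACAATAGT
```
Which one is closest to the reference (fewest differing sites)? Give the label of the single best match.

BC1 differs at 3 sites; BC2 differs at 7 sites. The closest is BC1.

BC1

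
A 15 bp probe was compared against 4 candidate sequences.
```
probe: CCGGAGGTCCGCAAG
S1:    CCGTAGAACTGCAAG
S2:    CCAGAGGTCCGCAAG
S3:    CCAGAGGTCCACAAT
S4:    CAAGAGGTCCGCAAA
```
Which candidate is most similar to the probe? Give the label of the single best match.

Hamming distances to probe — S1: 4; S2: 1; S3: 3; S4: 3.
Smallest is S2 with 1 mismatch.

S2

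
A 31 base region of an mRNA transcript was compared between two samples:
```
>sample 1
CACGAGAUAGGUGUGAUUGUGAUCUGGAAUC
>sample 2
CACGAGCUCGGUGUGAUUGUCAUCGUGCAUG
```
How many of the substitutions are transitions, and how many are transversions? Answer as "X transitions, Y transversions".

0 transitions, 7 transversions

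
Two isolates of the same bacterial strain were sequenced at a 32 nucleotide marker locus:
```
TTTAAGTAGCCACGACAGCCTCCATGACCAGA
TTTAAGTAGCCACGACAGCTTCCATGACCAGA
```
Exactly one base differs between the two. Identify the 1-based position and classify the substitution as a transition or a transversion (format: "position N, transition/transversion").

Position 20 changes C→T. C is a pyrimidine and T is a pyrimidine, so this is a transition.

position 20, transition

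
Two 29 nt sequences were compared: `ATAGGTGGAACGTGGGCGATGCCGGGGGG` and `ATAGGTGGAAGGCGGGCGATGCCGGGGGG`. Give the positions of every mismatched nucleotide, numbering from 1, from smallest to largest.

Differences at position 11 (C→G), position 13 (T→C).

11, 13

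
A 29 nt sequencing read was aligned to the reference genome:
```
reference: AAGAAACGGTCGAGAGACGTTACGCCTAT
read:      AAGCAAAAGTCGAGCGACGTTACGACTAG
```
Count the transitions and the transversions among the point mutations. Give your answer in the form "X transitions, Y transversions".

1 transition, 5 transversions

Mismatches (1-based):
base 4: A→C (purine→pyrimidine, transversion)
base 7: C→A (pyrimidine→purine, transversion)
base 8: G→A (purine→purine, transition)
base 15: A→C (purine→pyrimidine, transversion)
base 25: C→A (pyrimidine→purine, transversion)
base 29: T→G (pyrimidine→purine, transversion)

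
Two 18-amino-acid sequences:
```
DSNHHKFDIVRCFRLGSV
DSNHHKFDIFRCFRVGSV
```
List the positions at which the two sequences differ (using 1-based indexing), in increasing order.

Scanning 1-based: 10: V/F; 15: L/V.

10, 15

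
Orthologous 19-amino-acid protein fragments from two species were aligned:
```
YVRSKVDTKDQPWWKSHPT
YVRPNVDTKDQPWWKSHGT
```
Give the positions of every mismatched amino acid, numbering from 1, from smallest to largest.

4, 5, 18

Scanning 1-based: 4: S/P; 5: K/N; 18: P/G.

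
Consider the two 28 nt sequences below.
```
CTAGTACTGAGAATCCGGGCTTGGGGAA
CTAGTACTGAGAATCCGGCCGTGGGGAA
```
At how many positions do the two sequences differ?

2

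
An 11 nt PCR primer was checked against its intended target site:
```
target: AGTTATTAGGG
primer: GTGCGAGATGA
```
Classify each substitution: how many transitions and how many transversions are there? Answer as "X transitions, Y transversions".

4 transitions, 5 transversions

Mismatches (1-based):
position 1: A→G (purine→purine, transition)
position 2: G→T (purine→pyrimidine, transversion)
position 3: T→G (pyrimidine→purine, transversion)
position 4: T→C (pyrimidine→pyrimidine, transition)
position 5: A→G (purine→purine, transition)
position 6: T→A (pyrimidine→purine, transversion)
position 7: T→G (pyrimidine→purine, transversion)
position 9: G→T (purine→pyrimidine, transversion)
position 11: G→A (purine→purine, transition)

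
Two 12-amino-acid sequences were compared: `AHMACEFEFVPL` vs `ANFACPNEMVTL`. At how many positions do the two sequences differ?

6

Mismatches (1-based): position 2: H→N; position 3: M→F; position 6: E→P; position 7: F→N; position 9: F→M; position 11: P→T.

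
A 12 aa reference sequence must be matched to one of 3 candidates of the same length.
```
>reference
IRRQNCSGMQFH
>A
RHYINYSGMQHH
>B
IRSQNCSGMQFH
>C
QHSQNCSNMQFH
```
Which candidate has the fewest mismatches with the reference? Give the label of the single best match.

B

A differs at 6 residues; B differs at 1 residue; C differs at 4 residues. The closest is B.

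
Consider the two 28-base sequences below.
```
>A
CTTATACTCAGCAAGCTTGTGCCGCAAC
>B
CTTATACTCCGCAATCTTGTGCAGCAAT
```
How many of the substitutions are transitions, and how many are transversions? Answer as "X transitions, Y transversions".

1 transition, 3 transversions

Transitions (purine↔purine or pyrimidine↔pyrimidine): 28 C→T.
Transversions (purine↔pyrimidine): 10 A→C, 15 G→T, 23 C→A.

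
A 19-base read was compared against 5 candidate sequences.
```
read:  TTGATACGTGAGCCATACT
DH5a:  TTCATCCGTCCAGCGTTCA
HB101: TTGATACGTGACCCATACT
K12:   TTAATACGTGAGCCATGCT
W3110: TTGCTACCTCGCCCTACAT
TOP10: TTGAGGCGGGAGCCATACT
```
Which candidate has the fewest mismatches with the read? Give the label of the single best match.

DH5a differs at 9 sites; HB101 differs at 1 site; K12 differs at 2 sites; W3110 differs at 9 sites; TOP10 differs at 3 sites. The closest is HB101.

HB101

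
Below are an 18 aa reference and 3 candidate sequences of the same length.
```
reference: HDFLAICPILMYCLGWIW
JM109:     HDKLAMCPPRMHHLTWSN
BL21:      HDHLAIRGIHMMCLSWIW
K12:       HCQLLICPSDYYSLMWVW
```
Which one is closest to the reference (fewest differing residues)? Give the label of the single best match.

BL21

JM109 differs at 9 residues; BL21 differs at 6 residues; K12 differs at 9 residues. The closest is BL21.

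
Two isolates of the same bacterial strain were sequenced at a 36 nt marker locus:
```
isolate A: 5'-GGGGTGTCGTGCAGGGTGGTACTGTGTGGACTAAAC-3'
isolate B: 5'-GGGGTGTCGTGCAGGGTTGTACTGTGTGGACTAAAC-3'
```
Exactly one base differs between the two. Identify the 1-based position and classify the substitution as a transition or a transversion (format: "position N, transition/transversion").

The sequences differ only at position 18: G→T (purine→pyrimidine), a transversion.

position 18, transversion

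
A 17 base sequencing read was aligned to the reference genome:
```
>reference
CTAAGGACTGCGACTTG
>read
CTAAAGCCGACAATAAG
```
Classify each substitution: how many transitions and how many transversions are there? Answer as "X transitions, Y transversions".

4 transitions, 4 transversions

Mismatches (1-based):
site 5: G→A (purine→purine, transition)
site 7: A→C (purine→pyrimidine, transversion)
site 9: T→G (pyrimidine→purine, transversion)
site 10: G→A (purine→purine, transition)
site 12: G→A (purine→purine, transition)
site 14: C→T (pyrimidine→pyrimidine, transition)
site 15: T→A (pyrimidine→purine, transversion)
site 16: T→A (pyrimidine→purine, transversion)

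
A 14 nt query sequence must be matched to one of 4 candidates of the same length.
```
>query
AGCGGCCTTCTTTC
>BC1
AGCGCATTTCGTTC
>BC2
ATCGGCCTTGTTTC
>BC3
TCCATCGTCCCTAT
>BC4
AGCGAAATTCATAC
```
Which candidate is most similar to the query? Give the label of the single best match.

Hamming distances to query — BC1: 4; BC2: 2; BC3: 9; BC4: 5.
Smallest is BC2 with 2 mismatches.

BC2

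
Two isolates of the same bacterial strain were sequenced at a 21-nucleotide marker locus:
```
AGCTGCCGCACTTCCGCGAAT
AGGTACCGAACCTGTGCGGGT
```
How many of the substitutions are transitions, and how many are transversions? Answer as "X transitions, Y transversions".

Mismatches (1-based):
site 3: C→G (pyrimidine→purine, transversion)
site 5: G→A (purine→purine, transition)
site 9: C→A (pyrimidine→purine, transversion)
site 12: T→C (pyrimidine→pyrimidine, transition)
site 14: C→G (pyrimidine→purine, transversion)
site 15: C→T (pyrimidine→pyrimidine, transition)
site 19: A→G (purine→purine, transition)
site 20: A→G (purine→purine, transition)

5 transitions, 3 transversions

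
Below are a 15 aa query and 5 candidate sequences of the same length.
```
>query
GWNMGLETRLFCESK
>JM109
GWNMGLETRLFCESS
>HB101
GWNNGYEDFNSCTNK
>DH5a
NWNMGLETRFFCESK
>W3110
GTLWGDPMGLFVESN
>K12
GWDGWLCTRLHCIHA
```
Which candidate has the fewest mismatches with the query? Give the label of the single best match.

JM109 differs at 1 position; HB101 differs at 8 positions; DH5a differs at 2 positions; W3110 differs at 9 positions; K12 differs at 8 positions. The closest is JM109.

JM109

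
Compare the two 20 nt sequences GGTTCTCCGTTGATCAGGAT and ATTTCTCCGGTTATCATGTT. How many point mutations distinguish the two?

The sequences differ at bases 1, 2, 10, 12, 17, 19 (1-based) — 6 in total.

6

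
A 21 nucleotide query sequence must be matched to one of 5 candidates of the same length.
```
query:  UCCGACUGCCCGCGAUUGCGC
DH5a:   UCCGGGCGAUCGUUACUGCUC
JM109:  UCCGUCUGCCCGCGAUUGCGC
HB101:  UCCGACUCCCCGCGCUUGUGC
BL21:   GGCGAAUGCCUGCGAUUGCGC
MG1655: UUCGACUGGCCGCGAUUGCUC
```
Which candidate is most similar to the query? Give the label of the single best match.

DH5a differs at 9 positions; JM109 differs at 1 position; HB101 differs at 3 positions; BL21 differs at 4 positions; MG1655 differs at 3 positions. The closest is JM109.

JM109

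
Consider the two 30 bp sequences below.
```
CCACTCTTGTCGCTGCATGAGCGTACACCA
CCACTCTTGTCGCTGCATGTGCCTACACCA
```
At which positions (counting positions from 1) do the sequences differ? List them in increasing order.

20, 23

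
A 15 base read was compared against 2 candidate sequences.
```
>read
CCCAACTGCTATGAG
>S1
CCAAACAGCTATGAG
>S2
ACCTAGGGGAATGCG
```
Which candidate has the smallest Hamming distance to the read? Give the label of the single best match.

S1 differs at 2 positions; S2 differs at 7 positions. The closest is S1.

S1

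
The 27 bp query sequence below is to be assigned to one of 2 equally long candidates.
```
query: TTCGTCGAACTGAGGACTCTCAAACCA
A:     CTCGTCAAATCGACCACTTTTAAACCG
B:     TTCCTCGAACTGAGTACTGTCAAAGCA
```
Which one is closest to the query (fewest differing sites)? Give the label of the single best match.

B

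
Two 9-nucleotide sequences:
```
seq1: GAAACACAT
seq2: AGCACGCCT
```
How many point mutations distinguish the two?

5

Comparing position by position, 5 sites differ: 1 (G/A), 2 (A/G), 3 (A/C), 6 (A/G), 8 (A/C).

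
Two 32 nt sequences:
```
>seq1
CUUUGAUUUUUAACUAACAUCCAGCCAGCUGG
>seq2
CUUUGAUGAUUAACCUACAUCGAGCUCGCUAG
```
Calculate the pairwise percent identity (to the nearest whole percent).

75%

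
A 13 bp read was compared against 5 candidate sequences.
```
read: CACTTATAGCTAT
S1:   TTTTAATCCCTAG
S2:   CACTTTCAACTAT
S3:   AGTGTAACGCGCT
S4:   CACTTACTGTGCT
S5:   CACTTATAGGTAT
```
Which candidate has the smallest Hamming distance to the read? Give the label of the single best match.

Hamming distances to read — S1: 7; S2: 3; S3: 8; S4: 5; S5: 1.
Smallest is S5 with 1 mismatch.

S5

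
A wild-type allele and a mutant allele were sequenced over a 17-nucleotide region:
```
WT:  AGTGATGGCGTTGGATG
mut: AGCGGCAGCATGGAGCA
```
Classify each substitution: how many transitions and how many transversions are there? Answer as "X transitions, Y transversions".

Transitions (purine↔purine or pyrimidine↔pyrimidine): 3 T→C, 5 A→G, 6 T→C, 7 G→A, 10 G→A, 14 G→A, 15 A→G, 16 T→C, 17 G→A.
Transversions (purine↔pyrimidine): 12 T→G.

9 transitions, 1 transversion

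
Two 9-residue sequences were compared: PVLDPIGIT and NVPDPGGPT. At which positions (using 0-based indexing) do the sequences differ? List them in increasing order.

0, 2, 5, 7

Differences at position 0 (P→N), position 2 (L→P), position 5 (I→G), position 7 (I→P).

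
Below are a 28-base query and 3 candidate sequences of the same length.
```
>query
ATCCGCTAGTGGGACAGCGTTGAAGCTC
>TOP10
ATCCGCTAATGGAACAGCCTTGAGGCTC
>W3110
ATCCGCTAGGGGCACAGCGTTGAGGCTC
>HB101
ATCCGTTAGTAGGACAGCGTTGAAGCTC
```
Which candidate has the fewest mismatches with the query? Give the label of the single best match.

TOP10 differs at 4 bases; W3110 differs at 3 bases; HB101 differs at 2 bases. The closest is HB101.

HB101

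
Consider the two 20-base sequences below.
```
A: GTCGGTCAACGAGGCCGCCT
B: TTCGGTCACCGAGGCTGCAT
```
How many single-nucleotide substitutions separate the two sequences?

4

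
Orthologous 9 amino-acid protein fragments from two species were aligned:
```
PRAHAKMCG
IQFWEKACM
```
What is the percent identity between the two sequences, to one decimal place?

22.2%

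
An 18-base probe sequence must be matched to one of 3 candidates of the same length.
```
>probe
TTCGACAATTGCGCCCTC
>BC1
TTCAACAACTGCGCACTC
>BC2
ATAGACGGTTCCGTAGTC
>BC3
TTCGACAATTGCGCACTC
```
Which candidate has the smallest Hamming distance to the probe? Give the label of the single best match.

BC3

Hamming distances to probe — BC1: 3; BC2: 8; BC3: 1.
Smallest is BC3 with 1 mismatch.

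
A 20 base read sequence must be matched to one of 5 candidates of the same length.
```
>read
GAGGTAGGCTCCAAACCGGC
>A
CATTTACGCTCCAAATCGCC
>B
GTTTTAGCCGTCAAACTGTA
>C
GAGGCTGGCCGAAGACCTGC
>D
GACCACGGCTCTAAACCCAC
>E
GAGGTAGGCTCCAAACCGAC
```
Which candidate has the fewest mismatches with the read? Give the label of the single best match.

E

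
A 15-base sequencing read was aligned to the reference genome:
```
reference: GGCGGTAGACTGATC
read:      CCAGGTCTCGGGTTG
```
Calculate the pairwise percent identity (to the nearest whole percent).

33%

10 positions differ (1, 2, 3, 7, 8, 9, 10, 11, 13, 15), so 5 of 15 match: 5/15 = 33.33%.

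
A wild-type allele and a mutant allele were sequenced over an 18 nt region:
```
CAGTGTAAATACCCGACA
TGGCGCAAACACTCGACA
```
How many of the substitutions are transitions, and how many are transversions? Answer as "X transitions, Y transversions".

Mismatches (1-based):
base 1: C→T (pyrimidine→pyrimidine, transition)
base 2: A→G (purine→purine, transition)
base 4: T→C (pyrimidine→pyrimidine, transition)
base 6: T→C (pyrimidine→pyrimidine, transition)
base 10: T→C (pyrimidine→pyrimidine, transition)
base 13: C→T (pyrimidine→pyrimidine, transition)

6 transitions, 0 transversions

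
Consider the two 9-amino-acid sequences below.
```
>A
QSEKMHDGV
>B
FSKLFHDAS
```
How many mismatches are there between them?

6

Comparing position by position, 6 positions differ: 1 (Q/F), 3 (E/K), 4 (K/L), 5 (M/F), 8 (G/A), 9 (V/S).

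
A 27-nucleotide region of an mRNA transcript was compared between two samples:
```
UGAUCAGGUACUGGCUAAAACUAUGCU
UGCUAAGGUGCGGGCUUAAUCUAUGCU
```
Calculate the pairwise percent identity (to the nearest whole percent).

6 positions differ (3, 5, 10, 12, 17, 20), so 21 of 27 match: 21/27 = 77.78%.

78%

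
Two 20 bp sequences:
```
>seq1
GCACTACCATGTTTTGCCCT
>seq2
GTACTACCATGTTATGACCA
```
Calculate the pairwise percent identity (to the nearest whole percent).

Mismatches at positions 2, 14, 17, 20 (1-based): 4 of 20.
Identical positions: 16/20 = 80% → 80%.

80%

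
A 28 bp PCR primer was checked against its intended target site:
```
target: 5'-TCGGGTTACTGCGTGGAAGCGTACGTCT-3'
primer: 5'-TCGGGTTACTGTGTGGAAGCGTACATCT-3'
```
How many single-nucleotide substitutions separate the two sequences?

2

Mismatches (1-based): position 12: C→T; position 25: G→A.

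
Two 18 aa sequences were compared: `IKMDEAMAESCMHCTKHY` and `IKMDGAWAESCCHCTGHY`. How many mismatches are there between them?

4

Mismatches (1-based): residue 5: E→G; residue 7: M→W; residue 12: M→C; residue 16: K→G.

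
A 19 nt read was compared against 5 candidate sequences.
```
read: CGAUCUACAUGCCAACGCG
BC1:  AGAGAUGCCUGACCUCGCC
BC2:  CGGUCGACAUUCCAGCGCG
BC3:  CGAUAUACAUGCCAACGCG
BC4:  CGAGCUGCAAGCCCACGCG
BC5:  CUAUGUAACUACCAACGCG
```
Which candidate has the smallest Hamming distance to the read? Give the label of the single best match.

BC3

Hamming distances to read — BC1: 9; BC2: 4; BC3: 1; BC4: 4; BC5: 5.
Smallest is BC3 with 1 mismatch.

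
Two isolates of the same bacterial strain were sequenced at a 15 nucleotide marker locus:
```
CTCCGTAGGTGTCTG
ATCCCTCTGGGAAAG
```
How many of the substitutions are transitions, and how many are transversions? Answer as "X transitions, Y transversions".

0 transitions, 8 transversions

Mismatches (1-based):
site 1: C→A (pyrimidine→purine, transversion)
site 5: G→C (purine→pyrimidine, transversion)
site 7: A→C (purine→pyrimidine, transversion)
site 8: G→T (purine→pyrimidine, transversion)
site 10: T→G (pyrimidine→purine, transversion)
site 12: T→A (pyrimidine→purine, transversion)
site 13: C→A (pyrimidine→purine, transversion)
site 14: T→A (pyrimidine→purine, transversion)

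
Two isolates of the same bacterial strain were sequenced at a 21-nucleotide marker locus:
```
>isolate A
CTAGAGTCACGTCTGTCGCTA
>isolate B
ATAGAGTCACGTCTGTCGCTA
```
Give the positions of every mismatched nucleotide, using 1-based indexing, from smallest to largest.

1

Scanning 1-based: 1: C/A.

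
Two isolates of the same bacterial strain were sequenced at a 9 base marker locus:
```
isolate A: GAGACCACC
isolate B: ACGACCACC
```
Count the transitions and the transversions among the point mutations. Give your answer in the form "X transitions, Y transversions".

1 transition, 1 transversion

Transitions (purine↔purine or pyrimidine↔pyrimidine): 1 G→A.
Transversions (purine↔pyrimidine): 2 A→C.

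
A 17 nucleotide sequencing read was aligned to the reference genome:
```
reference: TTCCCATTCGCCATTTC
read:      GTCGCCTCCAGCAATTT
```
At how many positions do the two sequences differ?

Comparing position by position, 8 positions differ: 1 (T/G), 4 (C/G), 6 (A/C), 8 (T/C), 10 (G/A), 11 (C/G), 14 (T/A), 17 (C/T).

8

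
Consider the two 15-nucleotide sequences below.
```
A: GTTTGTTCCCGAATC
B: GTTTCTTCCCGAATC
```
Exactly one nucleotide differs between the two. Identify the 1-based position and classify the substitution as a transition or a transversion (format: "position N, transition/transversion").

Position 5 changes G→C. G is a purine and C is a pyrimidine, so this is a transversion.

position 5, transversion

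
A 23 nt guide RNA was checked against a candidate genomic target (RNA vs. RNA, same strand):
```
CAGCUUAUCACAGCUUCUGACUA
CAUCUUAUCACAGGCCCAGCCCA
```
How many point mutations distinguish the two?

Mismatches (1-based): base 3: G→U; base 14: C→G; base 15: U→C; base 16: U→C; base 18: U→A; base 20: A→C; base 22: U→C.

7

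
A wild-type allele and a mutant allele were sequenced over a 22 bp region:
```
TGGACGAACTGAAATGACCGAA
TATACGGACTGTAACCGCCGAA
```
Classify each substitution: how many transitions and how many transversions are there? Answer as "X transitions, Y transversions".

Transitions (purine↔purine or pyrimidine↔pyrimidine): 2 G→A, 7 A→G, 15 T→C, 17 A→G.
Transversions (purine↔pyrimidine): 3 G→T, 12 A→T, 16 G→C.

4 transitions, 3 transversions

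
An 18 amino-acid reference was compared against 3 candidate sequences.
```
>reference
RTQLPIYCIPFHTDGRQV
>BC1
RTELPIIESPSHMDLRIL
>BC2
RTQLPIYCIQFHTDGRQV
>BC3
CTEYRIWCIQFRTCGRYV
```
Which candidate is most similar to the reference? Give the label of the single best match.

BC1 differs at 9 positions; BC2 differs at 1 position; BC3 differs at 9 positions. The closest is BC2.

BC2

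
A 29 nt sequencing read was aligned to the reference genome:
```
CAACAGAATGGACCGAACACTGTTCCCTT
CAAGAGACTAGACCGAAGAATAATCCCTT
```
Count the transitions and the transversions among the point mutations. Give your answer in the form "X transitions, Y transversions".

2 transitions, 5 transversions

Transitions (purine↔purine or pyrimidine↔pyrimidine): 10 G→A, 22 G→A.
Transversions (purine↔pyrimidine): 4 C→G, 8 A→C, 18 C→G, 20 C→A, 23 T→A.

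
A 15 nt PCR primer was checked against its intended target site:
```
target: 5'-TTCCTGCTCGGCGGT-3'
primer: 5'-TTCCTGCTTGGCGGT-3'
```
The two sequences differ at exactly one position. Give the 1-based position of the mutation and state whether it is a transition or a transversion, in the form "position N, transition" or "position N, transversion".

The sequences differ only at position 9: C→T (pyrimidine→pyrimidine), a transition.

position 9, transition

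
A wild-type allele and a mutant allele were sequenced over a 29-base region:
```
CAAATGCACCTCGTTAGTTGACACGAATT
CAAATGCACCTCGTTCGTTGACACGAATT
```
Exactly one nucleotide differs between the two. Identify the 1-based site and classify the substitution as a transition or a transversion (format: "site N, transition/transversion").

The sequences differ only at site 16: A→C (purine→pyrimidine), a transversion.

site 16, transversion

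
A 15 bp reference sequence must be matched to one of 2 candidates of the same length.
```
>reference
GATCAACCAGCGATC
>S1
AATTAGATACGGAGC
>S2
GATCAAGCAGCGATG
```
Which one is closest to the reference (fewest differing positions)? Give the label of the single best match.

S1 differs at 8 positions; S2 differs at 2 positions. The closest is S2.

S2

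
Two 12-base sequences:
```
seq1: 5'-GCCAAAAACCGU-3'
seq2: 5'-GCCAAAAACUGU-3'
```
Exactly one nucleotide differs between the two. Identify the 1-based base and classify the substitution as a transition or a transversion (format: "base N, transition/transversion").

The sequences differ only at base 10: C→U (pyrimidine→pyrimidine), a transition.

base 10, transition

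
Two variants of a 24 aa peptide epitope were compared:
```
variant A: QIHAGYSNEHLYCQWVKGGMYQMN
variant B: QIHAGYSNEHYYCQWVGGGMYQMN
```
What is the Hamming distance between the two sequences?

2

The sequences differ at residues 11, 17 (1-based) — 2 in total.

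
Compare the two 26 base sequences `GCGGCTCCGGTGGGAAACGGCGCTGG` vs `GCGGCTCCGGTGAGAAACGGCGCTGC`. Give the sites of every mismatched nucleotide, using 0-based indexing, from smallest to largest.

Differences at site 12 (G→A), site 25 (G→C).

12, 25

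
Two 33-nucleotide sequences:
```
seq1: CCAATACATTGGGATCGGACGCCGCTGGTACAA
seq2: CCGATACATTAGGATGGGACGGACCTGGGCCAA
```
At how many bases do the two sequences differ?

8

Comparing position by position, 8 bases differ: 3 (A/G), 11 (G/A), 16 (C/G), 22 (C/G), 23 (C/A), 24 (G/C), 29 (T/G), 30 (A/C).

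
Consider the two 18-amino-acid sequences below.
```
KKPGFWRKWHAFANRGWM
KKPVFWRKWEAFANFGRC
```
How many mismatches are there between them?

Mismatches (1-based): residue 4: G→V; residue 10: H→E; residue 15: R→F; residue 17: W→R; residue 18: M→C.

5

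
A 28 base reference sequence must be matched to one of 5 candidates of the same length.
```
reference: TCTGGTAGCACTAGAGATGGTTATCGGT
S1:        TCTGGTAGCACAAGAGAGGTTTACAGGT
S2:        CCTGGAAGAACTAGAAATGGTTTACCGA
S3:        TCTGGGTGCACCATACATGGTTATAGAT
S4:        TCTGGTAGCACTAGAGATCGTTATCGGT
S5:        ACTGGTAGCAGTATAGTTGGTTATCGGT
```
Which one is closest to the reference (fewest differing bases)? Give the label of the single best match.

Hamming distances to reference — S1: 5; S2: 8; S3: 7; S4: 1; S5: 4.
Smallest is S4 with 1 mismatch.

S4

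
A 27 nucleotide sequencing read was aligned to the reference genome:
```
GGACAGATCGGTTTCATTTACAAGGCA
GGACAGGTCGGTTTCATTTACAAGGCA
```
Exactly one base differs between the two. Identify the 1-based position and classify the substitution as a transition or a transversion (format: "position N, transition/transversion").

position 7, transition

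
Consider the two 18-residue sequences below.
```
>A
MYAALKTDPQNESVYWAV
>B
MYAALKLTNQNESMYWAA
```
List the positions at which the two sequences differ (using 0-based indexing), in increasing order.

Scanning 0-based: 6: T/L; 7: D/T; 8: P/N; 13: V/M; 17: V/A.

6, 7, 8, 13, 17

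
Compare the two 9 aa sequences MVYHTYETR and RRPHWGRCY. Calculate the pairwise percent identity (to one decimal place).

8 positions differ (1, 2, 3, 5, 6, 7, 8, 9), so 1 of 9 match: 1/9 = 11.11%.

11.1%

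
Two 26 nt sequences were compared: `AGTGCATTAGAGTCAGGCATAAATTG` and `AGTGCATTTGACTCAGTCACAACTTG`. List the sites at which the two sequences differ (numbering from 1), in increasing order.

Scanning 1-based: 9: A/T; 12: G/C; 17: G/T; 20: T/C; 23: A/C.

9, 12, 17, 20, 23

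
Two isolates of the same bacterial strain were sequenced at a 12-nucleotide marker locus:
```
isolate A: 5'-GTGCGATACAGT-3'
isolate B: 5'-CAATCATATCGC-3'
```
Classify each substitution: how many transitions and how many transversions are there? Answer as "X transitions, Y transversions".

4 transitions, 4 transversions

Mismatches (1-based):
base 1: G→C (purine→pyrimidine, transversion)
base 2: T→A (pyrimidine→purine, transversion)
base 3: G→A (purine→purine, transition)
base 4: C→T (pyrimidine→pyrimidine, transition)
base 5: G→C (purine→pyrimidine, transversion)
base 9: C→T (pyrimidine→pyrimidine, transition)
base 10: A→C (purine→pyrimidine, transversion)
base 12: T→C (pyrimidine→pyrimidine, transition)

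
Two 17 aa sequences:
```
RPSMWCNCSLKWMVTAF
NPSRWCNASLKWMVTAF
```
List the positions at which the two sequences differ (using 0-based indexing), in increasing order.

0, 3, 7

Differences at position 0 (R→N), position 3 (M→R), position 7 (C→A).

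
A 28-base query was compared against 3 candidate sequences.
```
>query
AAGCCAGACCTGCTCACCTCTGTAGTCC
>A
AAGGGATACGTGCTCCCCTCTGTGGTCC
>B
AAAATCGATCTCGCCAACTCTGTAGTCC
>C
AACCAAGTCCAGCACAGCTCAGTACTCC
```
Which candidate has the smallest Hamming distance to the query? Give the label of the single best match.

A

Hamming distances to query — A: 6; B: 9; C: 8.
Smallest is A with 6 mismatches.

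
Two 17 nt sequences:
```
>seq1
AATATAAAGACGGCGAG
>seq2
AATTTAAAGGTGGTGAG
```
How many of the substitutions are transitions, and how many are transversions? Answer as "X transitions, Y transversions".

3 transitions, 1 transversion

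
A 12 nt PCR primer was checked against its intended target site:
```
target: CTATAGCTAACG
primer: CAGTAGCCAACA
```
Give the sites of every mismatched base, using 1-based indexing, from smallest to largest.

2, 3, 8, 12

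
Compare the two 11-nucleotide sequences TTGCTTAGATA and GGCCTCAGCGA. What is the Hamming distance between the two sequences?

The sequences differ at sites 1, 2, 3, 6, 9, 10 (1-based) — 6 in total.

6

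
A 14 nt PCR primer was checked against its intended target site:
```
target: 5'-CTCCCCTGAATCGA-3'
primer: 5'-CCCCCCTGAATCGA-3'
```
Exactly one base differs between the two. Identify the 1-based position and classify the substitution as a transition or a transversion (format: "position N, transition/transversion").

Position 2 changes T→C. T is a pyrimidine and C is a pyrimidine, so this is a transition.

position 2, transition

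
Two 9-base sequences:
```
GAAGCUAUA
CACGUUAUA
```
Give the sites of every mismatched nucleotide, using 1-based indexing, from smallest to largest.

Differences at site 1 (G→C), site 3 (A→C), site 5 (C→U).

1, 3, 5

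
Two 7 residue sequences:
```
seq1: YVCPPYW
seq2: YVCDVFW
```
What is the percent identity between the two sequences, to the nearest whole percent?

57%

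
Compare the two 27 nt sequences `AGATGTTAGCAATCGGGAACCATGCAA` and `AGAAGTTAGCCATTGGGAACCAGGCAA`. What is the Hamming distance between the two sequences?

Mismatches (1-based): site 4: T→A; site 11: A→C; site 14: C→T; site 23: T→G.

4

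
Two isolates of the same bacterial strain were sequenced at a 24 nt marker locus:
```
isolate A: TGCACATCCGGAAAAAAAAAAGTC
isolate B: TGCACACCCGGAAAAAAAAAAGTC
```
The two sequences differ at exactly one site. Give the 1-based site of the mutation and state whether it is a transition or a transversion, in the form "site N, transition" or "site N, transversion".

The sequences differ only at site 7: T→C (pyrimidine→pyrimidine), a transition.

site 7, transition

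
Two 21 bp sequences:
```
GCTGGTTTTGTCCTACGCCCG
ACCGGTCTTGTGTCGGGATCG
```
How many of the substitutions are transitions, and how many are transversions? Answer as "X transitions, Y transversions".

Mismatches (1-based):
position 1: G→A (purine→purine, transition)
position 3: T→C (pyrimidine→pyrimidine, transition)
position 7: T→C (pyrimidine→pyrimidine, transition)
position 12: C→G (pyrimidine→purine, transversion)
position 13: C→T (pyrimidine→pyrimidine, transition)
position 14: T→C (pyrimidine→pyrimidine, transition)
position 15: A→G (purine→purine, transition)
position 16: C→G (pyrimidine→purine, transversion)
position 18: C→A (pyrimidine→purine, transversion)
position 19: C→T (pyrimidine→pyrimidine, transition)

7 transitions, 3 transversions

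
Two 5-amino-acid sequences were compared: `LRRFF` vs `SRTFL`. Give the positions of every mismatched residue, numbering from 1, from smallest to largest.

Scanning 1-based: 1: L/S; 3: R/T; 5: F/L.

1, 3, 5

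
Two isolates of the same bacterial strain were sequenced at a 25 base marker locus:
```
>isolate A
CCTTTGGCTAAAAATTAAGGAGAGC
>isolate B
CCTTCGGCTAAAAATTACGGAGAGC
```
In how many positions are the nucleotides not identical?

2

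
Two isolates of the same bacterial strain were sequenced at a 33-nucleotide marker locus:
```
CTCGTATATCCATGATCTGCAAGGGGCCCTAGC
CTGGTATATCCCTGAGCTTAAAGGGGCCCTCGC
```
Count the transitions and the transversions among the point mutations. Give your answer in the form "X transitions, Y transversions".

0 transitions, 6 transversions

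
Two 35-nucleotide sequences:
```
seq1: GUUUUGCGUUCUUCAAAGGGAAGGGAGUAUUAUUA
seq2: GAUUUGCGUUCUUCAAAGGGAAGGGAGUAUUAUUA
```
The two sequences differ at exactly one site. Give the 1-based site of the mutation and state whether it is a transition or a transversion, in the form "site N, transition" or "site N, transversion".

site 2, transversion

Site 2 changes U→A. U is a pyrimidine and A is a purine, so this is a transversion.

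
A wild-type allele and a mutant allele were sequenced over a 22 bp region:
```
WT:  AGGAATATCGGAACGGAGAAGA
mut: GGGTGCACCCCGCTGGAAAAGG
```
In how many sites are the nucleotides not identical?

Comparing position by position, 12 sites differ: 1 (A/G), 4 (A/T), 5 (A/G), 6 (T/C), 8 (T/C), 10 (G/C), 11 (G/C), 12 (A/G), 13 (A/C), 14 (C/T), 18 (G/A), 22 (A/G).

12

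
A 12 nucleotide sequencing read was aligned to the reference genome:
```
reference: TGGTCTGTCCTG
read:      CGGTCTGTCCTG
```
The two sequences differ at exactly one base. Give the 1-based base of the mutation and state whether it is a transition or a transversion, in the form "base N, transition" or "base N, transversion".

The sequences differ only at base 1: T→C (pyrimidine→pyrimidine), a transition.

base 1, transition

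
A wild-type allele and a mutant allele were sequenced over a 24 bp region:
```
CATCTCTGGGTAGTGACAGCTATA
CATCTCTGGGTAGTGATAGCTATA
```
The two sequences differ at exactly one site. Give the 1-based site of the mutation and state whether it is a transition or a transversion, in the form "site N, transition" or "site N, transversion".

Site 17 changes C→T. C is a pyrimidine and T is a pyrimidine, so this is a transition.

site 17, transition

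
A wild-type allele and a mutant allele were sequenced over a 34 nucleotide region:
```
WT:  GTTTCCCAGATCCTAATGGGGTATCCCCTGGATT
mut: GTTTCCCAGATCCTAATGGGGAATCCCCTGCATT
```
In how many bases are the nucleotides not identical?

Comparing position by position, 2 bases differ: 22 (T/A), 31 (G/C).

2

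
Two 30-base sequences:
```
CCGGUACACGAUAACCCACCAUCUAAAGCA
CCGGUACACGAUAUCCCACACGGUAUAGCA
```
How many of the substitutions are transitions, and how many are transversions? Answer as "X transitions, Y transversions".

Transitions (purine↔purine or pyrimidine↔pyrimidine): none.
Transversions (purine↔pyrimidine): 14 A→U, 20 C→A, 21 A→C, 22 U→G, 23 C→G, 26 A→U.

0 transitions, 6 transversions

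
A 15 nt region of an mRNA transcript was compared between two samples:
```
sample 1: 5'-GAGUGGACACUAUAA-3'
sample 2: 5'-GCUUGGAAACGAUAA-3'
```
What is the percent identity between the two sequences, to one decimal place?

73.3%

Mismatches at positions 2, 3, 8, 11 (1-based): 4 of 15.
Identical positions: 11/15 = 73.33% → 73.3%.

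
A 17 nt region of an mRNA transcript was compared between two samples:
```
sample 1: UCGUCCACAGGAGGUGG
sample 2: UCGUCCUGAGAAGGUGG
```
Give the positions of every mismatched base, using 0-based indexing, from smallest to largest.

6, 7, 10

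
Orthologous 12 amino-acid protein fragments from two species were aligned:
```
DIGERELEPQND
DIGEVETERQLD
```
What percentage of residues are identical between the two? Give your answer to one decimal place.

66.7%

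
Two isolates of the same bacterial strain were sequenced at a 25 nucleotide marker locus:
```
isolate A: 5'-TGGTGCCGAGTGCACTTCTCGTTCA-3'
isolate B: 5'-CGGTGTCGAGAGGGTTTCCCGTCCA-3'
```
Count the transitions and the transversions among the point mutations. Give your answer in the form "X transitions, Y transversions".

6 transitions, 2 transversions

Mismatches (1-based):
base 1: T→C (pyrimidine→pyrimidine, transition)
base 6: C→T (pyrimidine→pyrimidine, transition)
base 11: T→A (pyrimidine→purine, transversion)
base 13: C→G (pyrimidine→purine, transversion)
base 14: A→G (purine→purine, transition)
base 15: C→T (pyrimidine→pyrimidine, transition)
base 19: T→C (pyrimidine→pyrimidine, transition)
base 23: T→C (pyrimidine→pyrimidine, transition)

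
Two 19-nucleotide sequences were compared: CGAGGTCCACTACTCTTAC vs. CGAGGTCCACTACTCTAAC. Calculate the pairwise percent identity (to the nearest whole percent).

95%

Mismatch at position 17 (1-based): 1 of 19.
Identical positions: 18/19 = 94.74% → 95%.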